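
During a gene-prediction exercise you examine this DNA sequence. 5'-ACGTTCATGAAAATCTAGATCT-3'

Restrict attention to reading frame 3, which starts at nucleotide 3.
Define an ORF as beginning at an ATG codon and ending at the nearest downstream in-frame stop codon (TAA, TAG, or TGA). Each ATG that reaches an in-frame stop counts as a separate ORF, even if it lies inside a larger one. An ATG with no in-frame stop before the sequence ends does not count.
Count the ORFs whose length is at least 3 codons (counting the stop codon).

0

Frame 3: GTT CAT GAA AAT CTA GAT — no ATG→stop ORF.
No ORF reaches 3 codons. Count = 0.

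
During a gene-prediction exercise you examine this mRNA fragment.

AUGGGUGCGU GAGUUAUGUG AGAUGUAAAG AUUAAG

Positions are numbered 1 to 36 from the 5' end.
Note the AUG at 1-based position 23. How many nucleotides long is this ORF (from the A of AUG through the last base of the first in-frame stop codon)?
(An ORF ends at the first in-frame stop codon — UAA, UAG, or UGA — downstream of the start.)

Codons from position 23: AUG (23–25), UAA (26–28).
UAA is the first in-frame stop; ORF spans 23–28, 6 nucleotides.

6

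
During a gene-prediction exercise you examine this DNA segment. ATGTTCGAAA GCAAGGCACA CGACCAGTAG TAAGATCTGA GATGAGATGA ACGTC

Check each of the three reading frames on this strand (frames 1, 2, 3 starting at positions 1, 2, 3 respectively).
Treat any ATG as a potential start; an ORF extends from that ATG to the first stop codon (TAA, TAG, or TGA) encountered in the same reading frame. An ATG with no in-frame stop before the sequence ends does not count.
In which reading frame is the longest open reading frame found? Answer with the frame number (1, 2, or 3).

1

Frame 1: ATG TTC GAA AGC AAG GCA CAC GAC CAG TAG TAA GAT CTG AGA TGA GAT GAA CGT — ATG at 1, stop TAG at 28 → 30 nt.
Frame 2: TGT TCG AAA GCA AGG CAC ACG ACC AGT AGT AAG ATC TGA GAT GAG ATG AAC GTC — no ATG→stop ORF.
Frame 3: GTT CGA AAG CAA GGC ACA CGA CCA GTA GTA AGA TCT GAG ATG AGA TGA ACG — ATG at 42, stop TGA at 48 → 9 nt.
Longest ORF is 30 nt in frame 1 (positions 1–30).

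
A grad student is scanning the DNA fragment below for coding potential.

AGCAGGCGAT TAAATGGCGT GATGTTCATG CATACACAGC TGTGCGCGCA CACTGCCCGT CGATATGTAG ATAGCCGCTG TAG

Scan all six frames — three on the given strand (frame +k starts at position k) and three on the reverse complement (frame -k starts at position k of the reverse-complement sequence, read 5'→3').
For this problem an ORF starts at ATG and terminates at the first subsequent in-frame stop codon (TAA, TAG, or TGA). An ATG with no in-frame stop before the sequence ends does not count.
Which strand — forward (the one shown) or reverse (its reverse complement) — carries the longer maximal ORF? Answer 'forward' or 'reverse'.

Reverse complement (5'→3'): CTACAGCGGCTATCTACATATCGACGGGCAGTGTGCGCGCACAGCTGTGTATGCATGAACATCACGCCATTTAATCGCCTGCT
Frame +1: AGC AGG CGA TTA AAT GGC GTG ATG TTC ATG CAT ACA CAG CTG TGC GCG CAC ACT GCC CGT CGA TAT GTA GAT AGC CGC TGT — no ATG→stop ORF.
Frame +2: GCA GGC GAT TAA ATG GCG TGA TGT TCA TGC ATA CAC AGC TGT GCG CGC ACA CTG CCC GTC GAT ATG TAG ATA GCC GCT GTA — ATG at 14, stop TGA at 20 → 9 nt; ATG at 65, stop TAG at 68 → 6 nt.
Frame +3: CAG GCG ATT AAA TGG CGT GAT GTT CAT GCA TAC ACA GCT GTG CGC GCA CAC TGC CCG TCG ATA TGT AGA TAG CCG CTG TAG — no ATG→stop ORF.
Frame -1: CTA CAG CGG CTA TCT ACA TAT CGA CGG GCA GTG TGC GCG CAC AGC TGT GTA TGC ATG AAC ATC ACG CCA TTT AAT CGC CTG — no ATG→stop ORF.
Frame -2: TAC AGC GGC TAT CTA CAT ATC GAC GGG CAG TGT GCG CGC ACA GCT GTG TAT GCA TGA ACA TCA CGC CAT TTA ATC GCC TGC — no ATG→stop ORF.
Frame -3: ACA GCG GCT ATC TAC ATA TCG ACG GGC AGT GTG CGC GCA CAG CTG TGT ATG CAT GAA CAT CAC GCC ATT TAA TCG CCT GCT — ATG at 51, stop TAA at 72 → 24 nt.
Forward-strand max 9 nt; reverse-strand max 24 nt. The reverse strand has the longer ORF.

reverse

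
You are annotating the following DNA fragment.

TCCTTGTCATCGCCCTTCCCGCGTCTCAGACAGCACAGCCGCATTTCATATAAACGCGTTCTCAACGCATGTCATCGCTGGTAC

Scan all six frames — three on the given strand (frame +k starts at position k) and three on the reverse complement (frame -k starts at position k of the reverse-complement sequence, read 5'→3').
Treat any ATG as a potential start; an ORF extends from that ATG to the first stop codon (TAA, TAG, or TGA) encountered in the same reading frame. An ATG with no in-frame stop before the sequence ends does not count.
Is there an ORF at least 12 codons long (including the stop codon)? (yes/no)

Reverse complement (5'→3'): GTACCAGCGATGACATGCGTTGAGAACGCGTTTATATGAAATGCGGCTGTGCTGTCTGAGACGCGGGAAGGGCGATGACAAGGA
Frame +1: TCC TTG TCA TCG CCC TTC CCG CGT CTC AGA CAG CAC AGC CGC ATT TCA TAT AAA CGC GTT CTC AAC GCA TGT CAT CGC TGG TAC — no ATG→stop ORF.
Frame +2: CCT TGT CAT CGC CCT TCC CGC GTC TCA GAC AGC ACA GCC GCA TTT CAT ATA AAC GCG TTC TCA ACG CAT GTC ATC GCT GGT — no ATG→stop ORF.
Frame +3: CTT GTC ATC GCC CTT CCC GCG TCT CAG ACA GCA CAG CCG CAT TTC ATA TAA ACG CGT TCT CAA CGC ATG TCA TCG CTG GTA — no ATG→stop ORF.
Frame -1: GTA CCA GCG ATG ACA TGC GTT GAG AAC GCG TTT ATA TGA AAT GCG GCT GTG CTG TCT GAG ACG CGG GAA GGG CGA TGA CAA GGA — ATG at 10, stop TGA at 37 → 30 nt.
Frame -2: TAC CAG CGA TGA CAT GCG TTG AGA ACG CGT TTA TAT GAA ATG CGG CTG TGC TGT CTG AGA CGC GGG AAG GGC GAT GAC AAG — no ATG→stop ORF.
Frame -3: ACC AGC GAT GAC ATG CGT TGA GAA CGC GTT TAT ATG AAA TGC GGC TGT GCT GTC TGA GAC GCG GGA AGG GCG ATG ACA AGG — ATG at 15, stop TGA at 21 → 9 nt; ATG at 36, stop TGA at 57 → 24 nt.
Largest ORF found is 10 codons < 12, so no.

no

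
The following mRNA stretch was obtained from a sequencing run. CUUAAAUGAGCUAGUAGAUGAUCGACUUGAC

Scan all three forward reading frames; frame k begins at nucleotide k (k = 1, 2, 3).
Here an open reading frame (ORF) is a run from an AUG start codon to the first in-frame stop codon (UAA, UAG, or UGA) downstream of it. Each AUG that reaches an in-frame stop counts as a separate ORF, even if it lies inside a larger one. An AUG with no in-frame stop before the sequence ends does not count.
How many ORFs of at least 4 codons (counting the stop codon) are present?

Frame 1: CUU AAA UGA GCU AGU AGA UGA UCG ACU UGA — no AUG→stop ORF.
Frame 2: UUA AAU GAG CUA GUA GAU GAU CGA CUU GAC — no AUG→stop ORF.
Frame 3: UAA AUG AGC UAG UAG AUG AUC GAC UUG — AUG at 6, stop UAG at 12 → 9 nt.
No ORF reaches 4 codons. Count = 0.

0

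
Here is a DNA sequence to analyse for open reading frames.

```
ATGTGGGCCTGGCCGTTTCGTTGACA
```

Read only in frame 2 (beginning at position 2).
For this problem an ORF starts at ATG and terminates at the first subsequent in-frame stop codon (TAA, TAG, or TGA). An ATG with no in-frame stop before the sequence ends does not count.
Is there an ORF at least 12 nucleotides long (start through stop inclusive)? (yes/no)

no

Frame 2: TGT GGG CCT GGC CGT TTC GTT GAC — no ATG→stop ORF.
Largest ORF found is 0 nucleotides < 12, so no.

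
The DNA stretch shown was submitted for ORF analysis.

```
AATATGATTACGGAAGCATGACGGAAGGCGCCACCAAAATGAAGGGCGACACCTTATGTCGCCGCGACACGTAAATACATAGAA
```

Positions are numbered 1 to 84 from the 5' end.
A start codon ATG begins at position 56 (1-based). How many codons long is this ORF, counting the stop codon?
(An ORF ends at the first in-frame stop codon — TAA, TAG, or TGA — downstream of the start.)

9

Codons from position 56: ATG (56–58), TCG (59–61), CCG (62–64), CGA (65–67), CAC (68–70), GTA (71–73), AAT (74–76), ACA (77–79), TAG (80–82).
TAG is the first in-frame stop; that's 9 codons including the stop.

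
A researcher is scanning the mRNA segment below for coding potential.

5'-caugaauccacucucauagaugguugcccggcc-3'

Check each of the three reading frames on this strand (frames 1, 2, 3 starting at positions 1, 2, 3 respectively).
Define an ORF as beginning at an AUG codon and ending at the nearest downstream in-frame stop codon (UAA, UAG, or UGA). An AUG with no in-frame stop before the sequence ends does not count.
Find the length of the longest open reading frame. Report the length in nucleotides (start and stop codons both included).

18

Frame 1: CAU GAA UCC ACU CUC AUA GAU GGU UGC CCG GCC — no AUG→stop ORF.
Frame 2: AUG AAU CCA CUC UCA UAG AUG GUU GCC CGG — AUG at 2, stop UAG at 17 → 18 nt.
Frame 3: UGA AUC CAC UCU CAU AGA UGG UUG CCC GGC — no AUG→stop ORF.
Longest: frame 2, positions 2–19, 18 nt = 6 codons = 5 aa. → 18 nucleotides.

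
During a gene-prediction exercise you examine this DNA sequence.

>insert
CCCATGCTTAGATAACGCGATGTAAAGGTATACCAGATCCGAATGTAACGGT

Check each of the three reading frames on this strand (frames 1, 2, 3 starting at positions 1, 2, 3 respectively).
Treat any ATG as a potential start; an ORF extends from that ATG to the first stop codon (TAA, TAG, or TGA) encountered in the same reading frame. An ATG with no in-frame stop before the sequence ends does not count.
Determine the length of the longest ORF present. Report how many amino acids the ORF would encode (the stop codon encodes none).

Frame 1: CCC ATG CTT AGA TAA CGC GAT GTA AAG GTA TAC CAG ATC CGA ATG TAA CGG — ATG at 4, stop TAA at 13 → 12 nt; ATG at 43, stop TAA at 46 → 6 nt.
Frame 2: CCA TGC TTA GAT AAC GCG ATG TAA AGG TAT ACC AGA TCC GAA TGT AAC GGT — ATG at 20, stop TAA at 23 → 6 nt.
Frame 3: CAT GCT TAG ATA ACG CGA TGT AAA GGT ATA CCA GAT CCG AAT GTA ACG — no ATG→stop ORF.
Longest: frame 1, positions 4–15, 12 nt = 4 codons = 3 aa. → 3 amino acids.

3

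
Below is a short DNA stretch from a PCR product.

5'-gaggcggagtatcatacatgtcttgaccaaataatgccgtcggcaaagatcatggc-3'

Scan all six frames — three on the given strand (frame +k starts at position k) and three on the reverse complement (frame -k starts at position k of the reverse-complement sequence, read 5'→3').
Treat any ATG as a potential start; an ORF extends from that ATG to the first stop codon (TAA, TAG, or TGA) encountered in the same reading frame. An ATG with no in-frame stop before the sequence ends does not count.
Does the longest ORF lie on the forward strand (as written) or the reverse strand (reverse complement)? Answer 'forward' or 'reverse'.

reverse

Reverse complement (5'→3'): GCCATGATCTTTGCCGACGGCATTATTTGGTCAAGACATGTATGATACTCCGCCTC
Frame +1: GAG GCG GAG TAT CAT ACA TGT CTT GAC CAA ATA ATG CCG TCG GCA AAG ATC ATG — no ATG→stop ORF.
Frame +2: AGG CGG AGT ATC ATA CAT GTC TTG ACC AAA TAA TGC CGT CGG CAA AGA TCA TGG — no ATG→stop ORF.
Frame +3: GGC GGA GTA TCA TAC ATG TCT TGA CCA AAT AAT GCC GTC GGC AAA GAT CAT GGC — ATG at 18, stop TGA at 24 → 9 nt.
Frame -1: GCC ATG ATC TTT GCC GAC GGC ATT ATT TGG TCA AGA CAT GTA TGA TAC TCC GCC — ATG at 4, stop TGA at 43 → 42 nt.
Frame -2: CCA TGA TCT TTG CCG ACG GCA TTA TTT GGT CAA GAC ATG TAT GAT ACT CCG CCT — no ATG→stop ORF.
Frame -3: CAT GAT CTT TGC CGA CGG CAT TAT TTG GTC AAG ACA TGT ATG ATA CTC CGC CTC — no ATG→stop ORF.
Forward-strand max 9 nt; reverse-strand max 42 nt. The reverse strand has the longer ORF.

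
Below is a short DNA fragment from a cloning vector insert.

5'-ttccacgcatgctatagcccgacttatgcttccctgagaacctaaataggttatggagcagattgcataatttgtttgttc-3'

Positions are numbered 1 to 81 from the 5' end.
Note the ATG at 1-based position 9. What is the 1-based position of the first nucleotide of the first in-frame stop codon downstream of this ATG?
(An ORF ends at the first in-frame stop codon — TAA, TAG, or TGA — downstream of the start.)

15

Codons from position 9: ATG (9–11), CTA (12–14), TAG (15–17).
TAG is a stop codon; it begins at position 15.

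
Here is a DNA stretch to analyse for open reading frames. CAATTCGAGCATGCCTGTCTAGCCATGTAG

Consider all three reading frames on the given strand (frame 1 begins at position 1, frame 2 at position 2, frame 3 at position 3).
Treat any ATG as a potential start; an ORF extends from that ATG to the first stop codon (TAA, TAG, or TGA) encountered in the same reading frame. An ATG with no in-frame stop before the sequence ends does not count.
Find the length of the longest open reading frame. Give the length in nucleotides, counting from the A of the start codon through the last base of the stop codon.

Frame 1: CAA TTC GAG CAT GCC TGT CTA GCC ATG TAG — ATG at 25, stop TAG at 28 → 6 nt.
Frame 2: AAT TCG AGC ATG CCT GTC TAG CCA TGT — ATG at 11, stop TAG at 20 → 12 nt.
Frame 3: ATT CGA GCA TGC CTG TCT AGC CAT GTA — no ATG→stop ORF.
Longest: frame 2, positions 11–22, 12 nt = 4 codons = 3 aa. → 12 nucleotides.

12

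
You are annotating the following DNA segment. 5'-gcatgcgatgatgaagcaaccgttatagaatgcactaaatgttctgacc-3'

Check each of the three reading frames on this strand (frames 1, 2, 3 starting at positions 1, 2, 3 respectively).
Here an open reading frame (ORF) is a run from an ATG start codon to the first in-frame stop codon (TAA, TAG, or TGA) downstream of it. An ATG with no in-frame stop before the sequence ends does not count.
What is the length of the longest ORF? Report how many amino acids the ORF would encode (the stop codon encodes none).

6

Frame 1: GCA TGC GAT GAT GAA GCA ACC GTT ATA GAA TGC ACT AAA TGT TCT GAC — no ATG→stop ORF.
Frame 2: CAT GCG ATG ATG AAG CAA CCG TTA TAG AAT GCA CTA AAT GTT CTG ACC — ATG at 8, stop TAG at 26 → 21 nt; ATG at 11, stop TAG at 26 → 18 nt.
Frame 3: ATG CGA TGA TGA AGC AAC CGT TAT AGA ATG CAC TAA ATG TTC TGA — ATG at 3, stop TGA at 9 → 9 nt; ATG at 30, stop TAA at 36 → 9 nt; ATG at 39, stop TGA at 45 → 9 nt.
Longest: frame 2, positions 8–28, 21 nt = 7 codons = 6 aa. → 6 amino acids.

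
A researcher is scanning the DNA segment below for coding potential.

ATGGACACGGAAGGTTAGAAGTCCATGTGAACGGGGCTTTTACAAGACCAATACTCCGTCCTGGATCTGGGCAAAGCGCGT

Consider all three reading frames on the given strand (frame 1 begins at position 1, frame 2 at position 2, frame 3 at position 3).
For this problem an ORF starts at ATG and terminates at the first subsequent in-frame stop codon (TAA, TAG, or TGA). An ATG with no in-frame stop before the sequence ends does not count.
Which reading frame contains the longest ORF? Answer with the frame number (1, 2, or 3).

Frame 1: ATG GAC ACG GAA GGT TAG AAG TCC ATG TGA ACG GGG CTT TTA CAA GAC CAA TAC TCC GTC CTG GAT CTG GGC AAA GCG CGT — ATG at 1, stop TAG at 16 → 18 nt; ATG at 25, stop TGA at 28 → 6 nt.
Frame 2: TGG ACA CGG AAG GTT AGA AGT CCA TGT GAA CGG GGC TTT TAC AAG ACC AAT ACT CCG TCC TGG ATC TGG GCA AAG CGC — no ATG→stop ORF.
Frame 3: GGA CAC GGA AGG TTA GAA GTC CAT GTG AAC GGG GCT TTT ACA AGA CCA ATA CTC CGT CCT GGA TCT GGG CAA AGC GCG — no ATG→stop ORF.
Longest ORF is 18 nt in frame 1 (positions 1–18).

1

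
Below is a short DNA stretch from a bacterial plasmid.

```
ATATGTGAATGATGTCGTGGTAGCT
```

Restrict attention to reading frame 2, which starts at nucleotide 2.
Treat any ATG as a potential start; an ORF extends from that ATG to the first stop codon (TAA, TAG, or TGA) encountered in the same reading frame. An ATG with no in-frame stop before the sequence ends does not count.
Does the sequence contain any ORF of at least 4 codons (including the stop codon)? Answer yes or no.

Frame 2: TAT GTG AAT GAT GTC GTG GTA GCT — no ATG→stop ORF.
Largest ORF found is 0 codons < 4, so no.

no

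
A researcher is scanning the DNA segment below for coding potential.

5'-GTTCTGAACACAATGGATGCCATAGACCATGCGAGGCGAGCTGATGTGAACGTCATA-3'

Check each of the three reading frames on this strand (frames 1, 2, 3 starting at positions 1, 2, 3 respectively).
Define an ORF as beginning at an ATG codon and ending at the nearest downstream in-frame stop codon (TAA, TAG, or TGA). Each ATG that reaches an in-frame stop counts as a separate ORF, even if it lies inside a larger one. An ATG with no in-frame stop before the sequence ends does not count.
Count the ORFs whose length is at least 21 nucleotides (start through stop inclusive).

1

Frame 1: GTT CTG AAC ACA ATG GAT GCC ATA GAC CAT GCG AGG CGA GCT GAT GTG AAC GTC ATA — no ATG→stop ORF.
Frame 2: TTC TGA ACA CAA TGG ATG CCA TAG ACC ATG CGA GGC GAG CTG ATG TGA ACG TCA — ATG at 17, stop TAG at 23 → 9 nt; ATG at 29, stop TGA at 47 → 21 nt; ATG at 44, stop TGA at 47 → 6 nt.
Frame 3: TCT GAA CAC AAT GGA TGC CAT AGA CCA TGC GAG GCG AGC TGA TGT GAA CGT CAT — no ATG→stop ORF.
ORFs ≥ 21 nucleotides: frame 2 29–49 (21 nucleotides). Count = 1.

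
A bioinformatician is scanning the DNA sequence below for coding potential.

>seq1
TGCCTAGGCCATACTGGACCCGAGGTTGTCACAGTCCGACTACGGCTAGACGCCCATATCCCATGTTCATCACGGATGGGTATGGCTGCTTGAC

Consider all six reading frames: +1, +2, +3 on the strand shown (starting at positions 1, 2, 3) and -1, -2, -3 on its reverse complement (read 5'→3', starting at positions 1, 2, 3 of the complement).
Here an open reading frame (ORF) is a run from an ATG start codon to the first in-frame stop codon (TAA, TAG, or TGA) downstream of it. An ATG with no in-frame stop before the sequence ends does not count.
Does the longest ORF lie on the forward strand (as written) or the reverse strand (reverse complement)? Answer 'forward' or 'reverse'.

reverse

Reverse complement (5'→3'): GTCAAGCAGCCATACCCATCCGTGATGAACATGGGATATGGGCGTCTAGCCGTAGTCGGACTGTGACAACCTCGGGTCCAGTATGGCCTAGGCA
Frame +1: TGC CTA GGC CAT ACT GGA CCC GAG GTT GTC ACA GTC CGA CTA CGG CTA GAC GCC CAT ATC CCA TGT TCA TCA CGG ATG GGT ATG GCT GCT TGA — ATG at 76, stop TGA at 91 → 18 nt; ATG at 82, stop TGA at 91 → 12 nt.
Frame +2: GCC TAG GCC ATA CTG GAC CCG AGG TTG TCA CAG TCC GAC TAC GGC TAG ACG CCC ATA TCC CAT GTT CAT CAC GGA TGG GTA TGG CTG CTT GAC — no ATG→stop ORF.
Frame +3: CCT AGG CCA TAC TGG ACC CGA GGT TGT CAC AGT CCG ACT ACG GCT AGA CGC CCA TAT CCC ATG TTC ATC ACG GAT GGG TAT GGC TGC TTG — no ATG→stop ORF.
Frame -1: GTC AAG CAG CCA TAC CCA TCC GTG ATG AAC ATG GGA TAT GGG CGT CTA GCC GTA GTC GGA CTG TGA CAA CCT CGG GTC CAG TAT GGC CTA GGC — ATG at 25, stop TGA at 64 → 42 nt; ATG at 31, stop TGA at 64 → 36 nt.
Frame -2: TCA AGC AGC CAT ACC CAT CCG TGA TGA ACA TGG GAT ATG GGC GTC TAG CCG TAG TCG GAC TGT GAC AAC CTC GGG TCC AGT ATG GCC TAG GCA — ATG at 38, stop TAG at 47 → 12 nt; ATG at 83, stop TAG at 89 → 9 nt.
Frame -3: CAA GCA GCC ATA CCC ATC CGT GAT GAA CAT GGG ATA TGG GCG TCT AGC CGT AGT CGG ACT GTG ACA ACC TCG GGT CCA GTA TGG CCT AGG — no ATG→stop ORF.
Forward-strand max 18 nt; reverse-strand max 42 nt. The reverse strand has the longer ORF.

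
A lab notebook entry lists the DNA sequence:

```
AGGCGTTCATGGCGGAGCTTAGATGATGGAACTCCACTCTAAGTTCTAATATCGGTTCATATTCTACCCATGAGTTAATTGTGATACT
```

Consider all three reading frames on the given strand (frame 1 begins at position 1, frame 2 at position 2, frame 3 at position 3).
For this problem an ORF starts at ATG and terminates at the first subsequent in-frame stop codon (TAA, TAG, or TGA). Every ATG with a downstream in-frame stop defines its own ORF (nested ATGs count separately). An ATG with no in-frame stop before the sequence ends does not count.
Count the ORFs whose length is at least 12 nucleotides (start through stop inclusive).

Frame 1: AGG CGT TCA TGG CGG AGC TTA GAT GAT GGA ACT CCA CTC TAA GTT CTA ATA TCG GTT CAT ATT CTA CCC ATG AGT TAA TTG TGA TAC — ATG at 70, stop TAA at 76 → 9 nt.
Frame 2: GGC GTT CAT GGC GGA GCT TAG ATG ATG GAA CTC CAC TCT AAG TTC TAA TAT CGG TTC ATA TTC TAC CCA TGA GTT AAT TGT GAT ACT — ATG at 23, stop TAA at 47 → 27 nt; ATG at 26, stop TAA at 47 → 24 nt.
Frame 3: GCG TTC ATG GCG GAG CTT AGA TGA TGG AAC TCC ACT CTA AGT TCT AAT ATC GGT TCA TAT TCT ACC CAT GAG TTA ATT GTG ATA — ATG at 9, stop TGA at 24 → 18 nt.
ORFs ≥ 12 nucleotides: frame 2 23–49 (27 nucleotides), frame 2 26–49 (24 nucleotides), frame 3 9–26 (18 nucleotides). Count = 3.

3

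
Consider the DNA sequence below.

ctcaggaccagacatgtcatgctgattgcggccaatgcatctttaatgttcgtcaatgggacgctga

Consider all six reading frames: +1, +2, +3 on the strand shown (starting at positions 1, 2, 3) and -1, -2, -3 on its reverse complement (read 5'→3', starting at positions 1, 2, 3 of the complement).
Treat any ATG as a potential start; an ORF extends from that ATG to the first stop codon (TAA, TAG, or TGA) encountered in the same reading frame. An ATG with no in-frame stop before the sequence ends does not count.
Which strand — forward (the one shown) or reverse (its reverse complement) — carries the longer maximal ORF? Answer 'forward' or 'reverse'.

reverse

Reverse complement (5'→3'): TCAGCGTCCCATTGACGAACATTAAAGATGCATTGGCCGCAATCAGCATGACATGTCTGGTCCTGAG
Frame +1: CTC AGG ACC AGA CAT GTC ATG CTG ATT GCG GCC AAT GCA TCT TTA ATG TTC GTC AAT GGG ACG CTG — no ATG→stop ORF.
Frame +2: TCA GGA CCA GAC ATG TCA TGC TGA TTG CGG CCA ATG CAT CTT TAA TGT TCG TCA ATG GGA CGC TGA — ATG at 14, stop TGA at 23 → 12 nt; ATG at 35, stop TAA at 44 → 12 nt; ATG at 56, stop TGA at 65 → 12 nt.
Frame +3: CAG GAC CAG ACA TGT CAT GCT GAT TGC GGC CAA TGC ATC TTT AAT GTT CGT CAA TGG GAC GCT — no ATG→stop ORF.
Frame -1: TCA GCG TCC CAT TGA CGA ACA TTA AAG ATG CAT TGG CCG CAA TCA GCA TGA CAT GTC TGG TCC TGA — ATG at 28, stop TGA at 49 → 24 nt.
Frame -2: CAG CGT CCC ATT GAC GAA CAT TAA AGA TGC ATT GGC CGC AAT CAG CAT GAC ATG TCT GGT CCT GAG — no ATG→stop ORF.
Frame -3: AGC GTC CCA TTG ACG AAC ATT AAA GAT GCA TTG GCC GCA ATC AGC ATG ACA TGT CTG GTC CTG — no ATG→stop ORF.
Forward-strand max 12 nt; reverse-strand max 24 nt. The reverse strand has the longer ORF.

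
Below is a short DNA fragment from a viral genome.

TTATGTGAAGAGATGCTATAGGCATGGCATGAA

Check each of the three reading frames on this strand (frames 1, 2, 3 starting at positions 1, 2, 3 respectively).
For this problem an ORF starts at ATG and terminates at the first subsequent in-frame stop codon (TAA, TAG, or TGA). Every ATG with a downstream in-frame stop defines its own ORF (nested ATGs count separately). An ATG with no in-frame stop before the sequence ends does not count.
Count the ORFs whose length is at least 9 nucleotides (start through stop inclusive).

2

Frame 1: TTA TGT GAA GAG ATG CTA TAG GCA TGG CAT GAA — ATG at 13, stop TAG at 19 → 9 nt.
Frame 2: TAT GTG AAG AGA TGC TAT AGG CAT GGC ATG — no ATG→stop ORF.
Frame 3: ATG TGA AGA GAT GCT ATA GGC ATG GCA TGA — ATG at 3, stop TGA at 6 → 6 nt; ATG at 24, stop TGA at 30 → 9 nt.
ORFs ≥ 9 nucleotides: frame 1 13–21 (9 nucleotides), frame 3 24–32 (9 nucleotides). Count = 2.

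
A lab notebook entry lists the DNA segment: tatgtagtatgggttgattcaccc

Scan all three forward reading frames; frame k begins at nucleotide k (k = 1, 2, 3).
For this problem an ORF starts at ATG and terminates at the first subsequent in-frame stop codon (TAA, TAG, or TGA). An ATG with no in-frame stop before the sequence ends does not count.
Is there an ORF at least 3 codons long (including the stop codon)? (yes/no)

yes

Frame 1: TAT GTA GTA TGG GTT GAT TCA CCC — no ATG→stop ORF.
Frame 2: ATG TAG TAT GGG TTG ATT CAC — ATG at 2, stop TAG at 5 → 6 nt.
Frame 3: TGT AGT ATG GGT TGA TTC ACC — ATG at 9, stop TGA at 15 → 9 nt.
Frame 3 has an ORF of 3 codons (positions 9–17) ≥ 3, so yes.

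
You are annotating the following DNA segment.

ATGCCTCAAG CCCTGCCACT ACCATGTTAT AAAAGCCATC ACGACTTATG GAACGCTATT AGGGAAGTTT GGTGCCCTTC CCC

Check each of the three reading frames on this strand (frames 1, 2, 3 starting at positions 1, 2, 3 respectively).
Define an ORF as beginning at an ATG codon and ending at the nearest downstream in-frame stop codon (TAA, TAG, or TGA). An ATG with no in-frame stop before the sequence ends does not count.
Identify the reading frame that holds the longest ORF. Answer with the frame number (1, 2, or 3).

3

Frame 1: ATG CCT CAA GCC CTG CCA CTA CCA TGT TAT AAA AGC CAT CAC GAC TTA TGG AAC GCT ATT AGG GAA GTT TGG TGC CCT TCC — no ATG→stop ORF.
Frame 2: TGC CTC AAG CCC TGC CAC TAC CAT GTT ATA AAA GCC ATC ACG ACT TAT GGA ACG CTA TTA GGG AAG TTT GGT GCC CTT CCC — no ATG→stop ORF.
Frame 3: GCC TCA AGC CCT GCC ACT ACC ATG TTA TAA AAG CCA TCA CGA CTT ATG GAA CGC TAT TAG GGA AGT TTG GTG CCC TTC CCC — ATG at 24, stop TAA at 30 → 9 nt; ATG at 48, stop TAG at 60 → 15 nt.
Longest ORF is 15 nt in frame 3 (positions 48–62).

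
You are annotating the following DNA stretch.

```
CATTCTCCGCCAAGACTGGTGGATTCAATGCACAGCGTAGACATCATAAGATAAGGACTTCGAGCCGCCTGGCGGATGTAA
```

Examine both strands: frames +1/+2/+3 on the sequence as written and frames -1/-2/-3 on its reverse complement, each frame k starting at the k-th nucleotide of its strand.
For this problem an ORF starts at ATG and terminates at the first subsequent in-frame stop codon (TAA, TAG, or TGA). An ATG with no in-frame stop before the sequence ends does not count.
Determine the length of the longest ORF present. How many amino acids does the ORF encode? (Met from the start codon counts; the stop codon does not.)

8

Reverse complement (5'→3'): TTACATCCGCCAGGCGGCTCGAAGTCCTTATCTTATGATGTCTACGCTGTGCATTGAATCCACCAGTCTTGGCGGAGAATG
Frame +1: CAT TCT CCG CCA AGA CTG GTG GAT TCA ATG CAC AGC GTA GAC ATC ATA AGA TAA GGA CTT CGA GCC GCC TGG CGG ATG TAA — ATG at 28, stop TAA at 52 → 27 nt; ATG at 76, stop TAA at 79 → 6 nt.
Frame +2: ATT CTC CGC CAA GAC TGG TGG ATT CAA TGC ACA GCG TAG ACA TCA TAA GAT AAG GAC TTC GAG CCG CCT GGC GGA TGT — no ATG→stop ORF.
Frame +3: TTC TCC GCC AAG ACT GGT GGA TTC AAT GCA CAG CGT AGA CAT CAT AAG ATA AGG ACT TCG AGC CGC CTG GCG GAT GTA — no ATG→stop ORF.
Frame -1: TTA CAT CCG CCA GGC GGC TCG AAG TCC TTA TCT TAT GAT GTC TAC GCT GTG CAT TGA ATC CAC CAG TCT TGG CGG AGA ATG — no ATG→stop ORF.
Frame -2: TAC ATC CGC CAG GCG GCT CGA AGT CCT TAT CTT ATG ATG TCT ACG CTG TGC ATT GAA TCC ACC AGT CTT GGC GGA GAA — no ATG→stop ORF.
Frame -3: ACA TCC GCC AGG CGG CTC GAA GTC CTT ATC TTA TGA TGT CTA CGC TGT GCA TTG AAT CCA CCA GTC TTG GCG GAG AAT — no ATG→stop ORF.
Longest: frame +1, positions 28–54, 27 nt = 9 codons = 8 aa. → 8 amino acids.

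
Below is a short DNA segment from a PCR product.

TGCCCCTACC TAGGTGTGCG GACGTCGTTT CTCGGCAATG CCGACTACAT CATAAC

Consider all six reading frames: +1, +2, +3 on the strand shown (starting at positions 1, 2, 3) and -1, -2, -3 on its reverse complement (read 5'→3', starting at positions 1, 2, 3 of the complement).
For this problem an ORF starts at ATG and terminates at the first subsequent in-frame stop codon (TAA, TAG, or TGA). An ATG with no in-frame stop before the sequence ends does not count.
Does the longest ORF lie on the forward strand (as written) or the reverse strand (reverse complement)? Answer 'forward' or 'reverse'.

forward

Reverse complement (5'→3'): GTTATGATGTAGTCGGCATTGCCGAGAAACGACGTCCGCACACCTAGGTAGGGGCA
Frame +1: TGC CCC TAC CTA GGT GTG CGG ACG TCG TTT CTC GGC AAT GCC GAC TAC ATC ATA — no ATG→stop ORF.
Frame +2: GCC CCT ACC TAG GTG TGC GGA CGT CGT TTC TCG GCA ATG CCG ACT ACA TCA TAA — ATG at 38, stop TAA at 53 → 18 nt.
Frame +3: CCC CTA CCT AGG TGT GCG GAC GTC GTT TCT CGG CAA TGC CGA CTA CAT CAT AAC — no ATG→stop ORF.
Frame -1: GTT ATG ATG TAG TCG GCA TTG CCG AGA AAC GAC GTC CGC ACA CCT AGG TAG GGG — ATG at 4, stop TAG at 10 → 9 nt; ATG at 7, stop TAG at 10 → 6 nt.
Frame -2: TTA TGA TGT AGT CGG CAT TGC CGA GAA ACG ACG TCC GCA CAC CTA GGT AGG GGC — no ATG→stop ORF.
Frame -3: TAT GAT GTA GTC GGC ATT GCC GAG AAA CGA CGT CCG CAC ACC TAG GTA GGG GCA — no ATG→stop ORF.
Forward-strand max 18 nt; reverse-strand max 9 nt. The forward strand has the longer ORF.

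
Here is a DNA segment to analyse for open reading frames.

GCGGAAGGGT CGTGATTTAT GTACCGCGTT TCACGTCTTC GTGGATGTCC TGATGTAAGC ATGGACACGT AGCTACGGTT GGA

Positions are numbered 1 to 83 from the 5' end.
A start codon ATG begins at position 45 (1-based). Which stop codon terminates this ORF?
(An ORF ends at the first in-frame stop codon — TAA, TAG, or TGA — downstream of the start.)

TGA

Codons from position 45: ATG (45–47), TCC (48–50), TGA (51–53).
The first in-frame stop codon is TGA.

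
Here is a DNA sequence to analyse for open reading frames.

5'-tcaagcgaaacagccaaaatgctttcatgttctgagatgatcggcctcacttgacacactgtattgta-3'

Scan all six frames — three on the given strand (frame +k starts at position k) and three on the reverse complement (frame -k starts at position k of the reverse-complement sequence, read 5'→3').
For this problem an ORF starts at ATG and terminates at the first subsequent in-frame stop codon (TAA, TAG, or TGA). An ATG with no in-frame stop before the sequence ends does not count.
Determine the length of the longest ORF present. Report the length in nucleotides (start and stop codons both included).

Reverse complement (5'→3'): TACAATACAGTGTGTCAAGTGAGGCCGATCATCTCAGAACATGAAAGCATTTTGGCTGTTTCGCTTGA
Frame +1: TCA AGC GAA ACA GCC AAA ATG CTT TCA TGT TCT GAG ATG ATC GGC CTC ACT TGA CAC ACT GTA TTG — ATG at 19, stop TGA at 52 → 36 nt; ATG at 37, stop TGA at 52 → 18 nt.
Frame +2: CAA GCG AAA CAG CCA AAA TGC TTT CAT GTT CTG AGA TGA TCG GCC TCA CTT GAC ACA CTG TAT TGT — no ATG→stop ORF.
Frame +3: AAG CGA AAC AGC CAA AAT GCT TTC ATG TTC TGA GAT GAT CGG CCT CAC TTG ACA CAC TGT ATT GTA — ATG at 27, stop TGA at 33 → 9 nt.
Frame -1: TAC AAT ACA GTG TGT CAA GTG AGG CCG ATC ATC TCA GAA CAT GAA AGC ATT TTG GCT GTT TCG CTT — no ATG→stop ORF.
Frame -2: ACA ATA CAG TGT GTC AAG TGA GGC CGA TCA TCT CAG AAC ATG AAA GCA TTT TGG CTG TTT CGC TTG — no ATG→stop ORF.
Frame -3: CAA TAC AGT GTG TCA AGT GAG GCC GAT CAT CTC AGA ACA TGA AAG CAT TTT GGC TGT TTC GCT TGA — no ATG→stop ORF.
Longest: frame +1, positions 19–54, 36 nt = 12 codons = 11 aa. → 36 nucleotides.

36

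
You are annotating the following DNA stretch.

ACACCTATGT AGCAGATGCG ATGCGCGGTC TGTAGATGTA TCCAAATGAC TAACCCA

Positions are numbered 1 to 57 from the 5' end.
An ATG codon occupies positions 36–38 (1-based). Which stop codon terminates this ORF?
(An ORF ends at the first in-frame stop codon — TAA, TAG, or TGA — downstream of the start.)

Codons from position 36: ATG (36–38), TAT (39–41), CCA (42–44), AAT (45–47), GAC (48–50), TAA (51–53).
The first in-frame stop codon is TAA.

TAA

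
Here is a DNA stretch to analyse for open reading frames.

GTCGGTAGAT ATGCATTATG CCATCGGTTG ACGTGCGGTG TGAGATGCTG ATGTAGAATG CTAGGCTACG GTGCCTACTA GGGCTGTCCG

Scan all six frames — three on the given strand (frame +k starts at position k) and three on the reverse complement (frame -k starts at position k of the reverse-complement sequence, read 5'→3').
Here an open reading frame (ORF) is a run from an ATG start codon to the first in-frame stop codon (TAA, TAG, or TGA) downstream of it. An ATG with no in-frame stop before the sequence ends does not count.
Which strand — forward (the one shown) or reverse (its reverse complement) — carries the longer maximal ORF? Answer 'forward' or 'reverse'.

forward

Reverse complement (5'→3'): CGGACAGCCCTAGTAGGCACCGTAGCCTAGCATTCTACATCAGCATCTCACACCGCACGTCAACCGATGGCATAATGCATATCTACCGAC
Frame +1: GTC GGT AGA TAT GCA TTA TGC CAT CGG TTG ACG TGC GGT GTG AGA TGC TGA TGT AGA ATG CTA GGC TAC GGT GCC TAC TAG GGC TGT CCG — ATG at 58, stop TAG at 79 → 24 nt.
Frame +2: TCG GTA GAT ATG CAT TAT GCC ATC GGT TGA CGT GCG GTG TGA GAT GCT GAT GTA GAA TGC TAG GCT ACG GTG CCT ACT AGG GCT GTC — ATG at 11, stop TGA at 29 → 21 nt.
Frame +3: CGG TAG ATA TGC ATT ATG CCA TCG GTT GAC GTG CGG TGT GAG ATG CTG ATG TAG AAT GCT AGG CTA CGG TGC CTA CTA GGG CTG TCC — ATG at 18, stop TAG at 54 → 39 nt; ATG at 45, stop TAG at 54 → 12 nt; ATG at 51, stop TAG at 54 → 6 nt.
Frame -1: CGG ACA GCC CTA GTA GGC ACC GTA GCC TAG CAT TCT ACA TCA GCA TCT CAC ACC GCA CGT CAA CCG ATG GCA TAA TGC ATA TCT ACC GAC — ATG at 67, stop TAA at 73 → 9 nt.
Frame -2: GGA CAG CCC TAG TAG GCA CCG TAG CCT AGC ATT CTA CAT CAG CAT CTC ACA CCG CAC GTC AAC CGA TGG CAT AAT GCA TAT CTA CCG — no ATG→stop ORF.
Frame -3: GAC AGC CCT AGT AGG CAC CGT AGC CTA GCA TTC TAC ATC AGC ATC TCA CAC CGC ACG TCA ACC GAT GGC ATA ATG CAT ATC TAC CGA — no ATG→stop ORF.
Forward-strand max 39 nt; reverse-strand max 9 nt. The forward strand has the longer ORF.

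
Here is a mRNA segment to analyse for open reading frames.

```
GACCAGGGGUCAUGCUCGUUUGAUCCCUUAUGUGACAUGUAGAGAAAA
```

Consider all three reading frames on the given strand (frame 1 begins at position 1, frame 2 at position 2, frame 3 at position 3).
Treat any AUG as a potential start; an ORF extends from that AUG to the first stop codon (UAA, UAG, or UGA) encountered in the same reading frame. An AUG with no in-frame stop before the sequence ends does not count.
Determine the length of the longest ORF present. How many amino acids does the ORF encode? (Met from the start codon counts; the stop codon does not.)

Frame 1: GAC CAG GGG UCA UGC UCG UUU GAU CCC UUA UGU GAC AUG UAG AGA AAA — AUG at 37, stop UAG at 40 → 6 nt.
Frame 2: ACC AGG GGU CAU GCU CGU UUG AUC CCU UAU GUG ACA UGU AGA GAA — no AUG→stop ORF.
Frame 3: CCA GGG GUC AUG CUC GUU UGA UCC CUU AUG UGA CAU GUA GAG AAA — AUG at 12, stop UGA at 21 → 12 nt; AUG at 30, stop UGA at 33 → 6 nt.
Longest: frame 3, positions 12–23, 12 nt = 4 codons = 3 aa. → 3 amino acids.

3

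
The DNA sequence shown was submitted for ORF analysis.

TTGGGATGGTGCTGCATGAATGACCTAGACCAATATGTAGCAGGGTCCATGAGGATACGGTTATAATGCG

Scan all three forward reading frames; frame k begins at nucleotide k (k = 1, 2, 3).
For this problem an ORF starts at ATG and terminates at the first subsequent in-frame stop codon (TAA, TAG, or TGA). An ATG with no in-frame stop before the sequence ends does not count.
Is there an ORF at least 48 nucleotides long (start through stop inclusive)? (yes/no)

yes

Frame 1: TTG GGA TGG TGC TGC ATG AAT GAC CTA GAC CAA TAT GTA GCA GGG TCC ATG AGG ATA CGG TTA TAA TGC — ATG at 16, stop TAA at 64 → 51 nt; ATG at 49, stop TAA at 64 → 18 nt.
Frame 2: TGG GAT GGT GCT GCA TGA ATG ACC TAG ACC AAT ATG TAG CAG GGT CCA TGA GGA TAC GGT TAT AAT GCG — ATG at 20, stop TAG at 26 → 9 nt; ATG at 35, stop TAG at 38 → 6 nt.
Frame 3: GGG ATG GTG CTG CAT GAA TGA CCT AGA CCA ATA TGT AGC AGG GTC CAT GAG GAT ACG GTT ATA ATG — ATG at 6, stop TGA at 21 → 18 nt.
Frame 1 has an ORF of 51 nucleotides (positions 16–66) ≥ 48, so yes.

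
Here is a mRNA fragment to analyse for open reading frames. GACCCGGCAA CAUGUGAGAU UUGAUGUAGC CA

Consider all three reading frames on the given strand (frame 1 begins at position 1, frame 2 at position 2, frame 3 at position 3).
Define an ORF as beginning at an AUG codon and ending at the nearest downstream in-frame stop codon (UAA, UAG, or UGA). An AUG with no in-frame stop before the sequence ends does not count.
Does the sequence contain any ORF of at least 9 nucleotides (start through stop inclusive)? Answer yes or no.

Frame 1: GAC CCG GCA ACA UGU GAG AUU UGA UGU AGC — no AUG→stop ORF.
Frame 2: ACC CGG CAA CAU GUG AGA UUU GAU GUA GCC — no AUG→stop ORF.
Frame 3: CCC GGC AAC AUG UGA GAU UUG AUG UAG CCA — AUG at 12, stop UGA at 15 → 6 nt; AUG at 24, stop UAG at 27 → 6 nt.
Largest ORF found is 6 nucleotides < 9, so no.

no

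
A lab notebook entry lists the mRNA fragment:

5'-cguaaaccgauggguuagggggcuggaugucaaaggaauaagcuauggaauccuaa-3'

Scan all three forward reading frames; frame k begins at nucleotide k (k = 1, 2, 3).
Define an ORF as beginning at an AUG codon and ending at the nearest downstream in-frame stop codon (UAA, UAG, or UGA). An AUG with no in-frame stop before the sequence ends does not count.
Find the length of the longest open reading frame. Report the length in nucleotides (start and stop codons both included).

15

Frame 1: CGU AAA CCG AUG GGU UAG GGG GCU GGA UGU CAA AGG AAU AAG CUA UGG AAU CCU — AUG at 10, stop UAG at 16 → 9 nt.
Frame 2: GUA AAC CGA UGG GUU AGG GGG CUG GAU GUC AAA GGA AUA AGC UAU GGA AUC CUA — no AUG→stop ORF.
Frame 3: UAA ACC GAU GGG UUA GGG GGC UGG AUG UCA AAG GAA UAA GCU AUG GAA UCC UAA — AUG at 27, stop UAA at 39 → 15 nt; AUG at 45, stop UAA at 54 → 12 nt.
Longest: frame 3, positions 27–41, 15 nt = 5 codons = 4 aa. → 15 nucleotides.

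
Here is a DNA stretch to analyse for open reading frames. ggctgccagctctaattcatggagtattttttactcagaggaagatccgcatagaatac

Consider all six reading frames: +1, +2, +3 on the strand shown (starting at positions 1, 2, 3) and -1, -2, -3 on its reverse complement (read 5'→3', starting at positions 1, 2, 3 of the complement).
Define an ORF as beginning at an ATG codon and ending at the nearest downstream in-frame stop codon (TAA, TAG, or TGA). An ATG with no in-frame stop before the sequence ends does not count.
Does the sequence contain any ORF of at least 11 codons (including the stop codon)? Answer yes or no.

Reverse complement (5'→3'): GTATTCTATGCGGATCTTCCTCTGAGTAAAAAATACTCCATGAATTAGAGCTGGCAGCC
Frame +1: GGC TGC CAG CTC TAA TTC ATG GAG TAT TTT TTA CTC AGA GGA AGA TCC GCA TAG AAT — ATG at 19, stop TAG at 52 → 36 nt.
Frame +2: GCT GCC AGC TCT AAT TCA TGG AGT ATT TTT TAC TCA GAG GAA GAT CCG CAT AGA ATA — no ATG→stop ORF.
Frame +3: CTG CCA GCT CTA ATT CAT GGA GTA TTT TTT ACT CAG AGG AAG ATC CGC ATA GAA TAC — no ATG→stop ORF.
Frame -1: GTA TTC TAT GCG GAT CTT CCT CTG AGT AAA AAA TAC TCC ATG AAT TAG AGC TGG CAG — ATG at 40, stop TAG at 46 → 9 nt.
Frame -2: TAT TCT ATG CGG ATC TTC CTC TGA GTA AAA AAT ACT CCA TGA ATT AGA GCT GGC AGC — ATG at 8, stop TGA at 23 → 18 nt.
Frame -3: ATT CTA TGC GGA TCT TCC TCT GAG TAA AAA ATA CTC CAT GAA TTA GAG CTG GCA GCC — no ATG→stop ORF.
Frame +1 has an ORF of 12 codons (positions 19–54) ≥ 11, so yes.

yes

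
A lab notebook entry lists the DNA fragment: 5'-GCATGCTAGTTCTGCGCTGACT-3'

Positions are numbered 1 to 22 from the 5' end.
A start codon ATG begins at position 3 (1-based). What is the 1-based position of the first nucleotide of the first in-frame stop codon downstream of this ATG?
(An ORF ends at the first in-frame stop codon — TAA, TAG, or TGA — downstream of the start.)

Codons from position 3: ATG (3–5), CTA (6–8), GTT (9–11), CTG (12–14), CGC (15–17), TGA (18–20).
TGA is a stop codon; it begins at position 18.

18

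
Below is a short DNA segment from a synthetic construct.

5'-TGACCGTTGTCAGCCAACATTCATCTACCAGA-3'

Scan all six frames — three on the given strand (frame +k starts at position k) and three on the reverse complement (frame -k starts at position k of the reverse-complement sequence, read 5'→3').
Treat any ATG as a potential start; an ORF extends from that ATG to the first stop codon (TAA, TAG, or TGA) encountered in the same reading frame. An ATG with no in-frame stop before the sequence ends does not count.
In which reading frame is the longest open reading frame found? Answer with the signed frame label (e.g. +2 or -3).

-3

Reverse complement (5'→3'): TCTGGTAGATGAATGTTGGCTGACAACGGTCA
Frame +1: TGA CCG TTG TCA GCC AAC ATT CAT CTA CCA — no ATG→stop ORF.
Frame +2: GAC CGT TGT CAG CCA ACA TTC ATC TAC CAG — no ATG→stop ORF.
Frame +3: ACC GTT GTC AGC CAA CAT TCA TCT ACC AGA — no ATG→stop ORF.
Frame -1: TCT GGT AGA TGA ATG TTG GCT GAC AAC GGT — no ATG→stop ORF.
Frame -2: CTG GTA GAT GAA TGT TGG CTG ACA ACG GTC — no ATG→stop ORF.
Frame -3: TGG TAG ATG AAT GTT GGC TGA CAA CGG TCA — ATG at 9, stop TGA at 21 → 15 nt.
Longest ORF is 15 nt in frame -3 (positions 9–23).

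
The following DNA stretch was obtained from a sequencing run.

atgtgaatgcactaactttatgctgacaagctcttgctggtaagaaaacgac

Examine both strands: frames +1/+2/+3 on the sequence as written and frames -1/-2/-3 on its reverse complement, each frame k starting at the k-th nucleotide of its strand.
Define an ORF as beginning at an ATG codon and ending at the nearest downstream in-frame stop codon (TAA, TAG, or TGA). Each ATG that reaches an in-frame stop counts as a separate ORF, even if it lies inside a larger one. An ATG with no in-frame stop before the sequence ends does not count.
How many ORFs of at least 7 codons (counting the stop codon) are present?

1

Reverse complement (5'→3'): GTCGTTTTCTTACCAGCAAGAGCTTGTCAGCATAAAGTTAGTGCATTCACAT
Frame +1: ATG TGA ATG CAC TAA CTT TAT GCT GAC AAG CTC TTG CTG GTA AGA AAA CGA — ATG at 1, stop TGA at 4 → 6 nt; ATG at 7, stop TAA at 13 → 9 nt.
Frame +2: TGT GAA TGC ACT AAC TTT ATG CTG ACA AGC TCT TGC TGG TAA GAA AAC GAC — ATG at 20, stop TAA at 41 → 24 nt.
Frame +3: GTG AAT GCA CTA ACT TTA TGC TGA CAA GCT CTT GCT GGT AAG AAA ACG — no ATG→stop ORF.
Frame -1: GTC GTT TTC TTA CCA GCA AGA GCT TGT CAG CAT AAA GTT AGT GCA TTC ACA — no ATG→stop ORF.
Frame -2: TCG TTT TCT TAC CAG CAA GAG CTT GTC AGC ATA AAG TTA GTG CAT TCA CAT — no ATG→stop ORF.
Frame -3: CGT TTT CTT ACC AGC AAG AGC TTG TCA GCA TAA AGT TAG TGC ATT CAC — no ATG→stop ORF.
ORFs ≥ 7 codons: frame +2 20–43 (8 codons). Count = 1.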